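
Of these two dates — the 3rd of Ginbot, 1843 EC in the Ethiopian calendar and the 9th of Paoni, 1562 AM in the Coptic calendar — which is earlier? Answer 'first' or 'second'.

second

Converting both to JDN: 2397253 vs 2395463; the smaller is the second.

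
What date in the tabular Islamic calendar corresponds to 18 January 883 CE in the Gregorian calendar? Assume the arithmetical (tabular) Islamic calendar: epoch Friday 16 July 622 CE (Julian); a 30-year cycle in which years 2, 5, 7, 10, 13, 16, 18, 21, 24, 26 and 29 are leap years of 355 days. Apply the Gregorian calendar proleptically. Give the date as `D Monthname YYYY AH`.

Julian Day Number of the source date = 2043587.
Converting JDN 2043587 to the tabular Islamic calendar gives 1 Rajab 269 AH.

1 Rajab 269 AH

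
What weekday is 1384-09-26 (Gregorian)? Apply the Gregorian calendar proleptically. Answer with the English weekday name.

Sunday

Since JDN mod 7 = 6 (0 = Monday), the day is Sunday.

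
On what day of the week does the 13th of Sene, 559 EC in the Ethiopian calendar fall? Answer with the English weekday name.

This is JDN 1928312 (9 June 567 Gregorian).
1928312 ≡ 1 (mod 7); counting from Monday = 0 gives Tuesday.

Tuesday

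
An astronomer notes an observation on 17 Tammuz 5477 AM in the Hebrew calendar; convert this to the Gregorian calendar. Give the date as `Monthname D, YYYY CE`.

June 26, 1717 CE

Both dates share Julian Day Number 2348358; in the Gregorian calendar that is 26 June 1717 CE.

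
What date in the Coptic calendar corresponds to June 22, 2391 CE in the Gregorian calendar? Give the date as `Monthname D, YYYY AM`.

Julian Day Number of the source date = 2594527.
Converting JDN 2594527 to the Coptic calendar gives 12 Paoni 2107 AM.

Paoni 12, 2107 AM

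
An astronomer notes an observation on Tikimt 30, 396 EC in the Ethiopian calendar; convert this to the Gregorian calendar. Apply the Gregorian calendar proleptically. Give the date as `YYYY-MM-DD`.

0403-10-29

Julian Day Number of the source date = 1868554.
Converting JDN 1868554 to the Gregorian calendar gives 29 October 403 CE.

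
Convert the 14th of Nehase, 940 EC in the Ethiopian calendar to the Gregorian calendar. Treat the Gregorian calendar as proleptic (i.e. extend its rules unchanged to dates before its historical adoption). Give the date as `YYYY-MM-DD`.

0948-08-12

Both dates share Julian Day Number 2067534; in the Gregorian calendar that is 12 August 948 CE.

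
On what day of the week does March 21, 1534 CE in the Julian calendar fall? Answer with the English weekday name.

This is JDN 2281431 (31 March 1534 Gregorian).
2281431 ≡ 5 (mod 7); counting from Monday = 0 gives Saturday.

Saturday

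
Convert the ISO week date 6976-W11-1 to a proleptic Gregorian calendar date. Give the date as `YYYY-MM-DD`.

ISO week 1 of 6976 is the week containing the first Thursday of 6976.
Week 11, day 1 (Monday) lands on 6976-03-11.

6976-03-11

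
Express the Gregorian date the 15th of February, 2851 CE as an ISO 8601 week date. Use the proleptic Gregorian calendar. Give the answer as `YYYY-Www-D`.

2851-W07-3

The weekday is Wednesday (ISO weekday 3).
That Wednesday belongs to ISO week 7 of ISO year 2851.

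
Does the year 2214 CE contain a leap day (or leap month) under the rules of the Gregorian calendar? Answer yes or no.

2214 is not divisible by 4, so it is a common year.

no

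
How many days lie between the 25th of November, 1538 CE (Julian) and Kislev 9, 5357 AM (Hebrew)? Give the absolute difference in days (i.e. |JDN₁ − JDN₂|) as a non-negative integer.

First date → JDN 2283141; second date → JDN 2304321.
The interval is |2283141 − 2304321| = 21180 days.

21180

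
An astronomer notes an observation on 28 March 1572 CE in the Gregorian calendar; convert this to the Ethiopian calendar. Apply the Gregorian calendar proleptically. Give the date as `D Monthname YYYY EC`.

22 Megabit 1564 EC

Both dates share Julian Day Number 2295308; in the Ethiopian calendar that is 22 Megabit 1564 EC.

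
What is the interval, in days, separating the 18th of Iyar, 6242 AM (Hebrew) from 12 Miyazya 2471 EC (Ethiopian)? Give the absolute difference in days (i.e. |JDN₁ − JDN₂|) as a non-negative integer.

JDN of the first date = 2627719.
JDN of the second date = 2626609.
|2626609 − 2627719| = 1110.

1110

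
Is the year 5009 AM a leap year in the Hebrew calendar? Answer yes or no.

no

Hebrew year 5009 is year 12 of its 19-year Metonic cycle; leap years are at positions 3, 6, 8, 11, 14, 17, 19, so it is a common year (12 months).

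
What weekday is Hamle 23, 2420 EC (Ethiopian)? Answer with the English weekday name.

In the Gregorian calendar this is 2 August 2428 (JDN 2608083).
Since JDN mod 7 = 2 (0 = Monday), the day is Wednesday.

Wednesday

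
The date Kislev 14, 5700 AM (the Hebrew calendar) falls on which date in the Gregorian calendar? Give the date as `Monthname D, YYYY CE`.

Both dates share Julian Day Number 2429594; in the Gregorian calendar that is 26 November 1939 CE.

November 26, 1939 CE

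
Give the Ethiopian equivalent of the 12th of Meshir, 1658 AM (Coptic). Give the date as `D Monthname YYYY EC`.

12 Yekatit 1934 EC

Both dates share Julian Day Number 2430410; in the Ethiopian calendar that is 12 Yekatit 1934 EC.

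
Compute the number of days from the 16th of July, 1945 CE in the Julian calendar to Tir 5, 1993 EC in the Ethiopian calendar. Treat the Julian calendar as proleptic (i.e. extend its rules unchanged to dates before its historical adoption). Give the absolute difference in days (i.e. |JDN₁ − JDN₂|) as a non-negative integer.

JDN of the first date = 2431666.
JDN of the second date = 2451923.
|2451923 − 2431666| = 20257.

20257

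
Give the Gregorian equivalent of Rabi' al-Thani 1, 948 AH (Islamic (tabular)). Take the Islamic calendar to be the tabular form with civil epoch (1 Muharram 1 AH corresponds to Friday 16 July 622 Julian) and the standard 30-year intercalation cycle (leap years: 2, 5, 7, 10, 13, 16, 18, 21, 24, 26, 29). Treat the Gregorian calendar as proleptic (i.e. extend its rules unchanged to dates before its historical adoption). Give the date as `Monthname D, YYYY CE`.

August 4, 1541 CE

Both dates share Julian Day Number 2284114; in the Gregorian calendar that is 4 August 1541 CE.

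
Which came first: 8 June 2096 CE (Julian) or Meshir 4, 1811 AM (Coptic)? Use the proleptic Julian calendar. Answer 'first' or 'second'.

The two dates have Julian Day Numbers 2486781 and 2486285 respectively.
Since 2486285 < 2486781, the second date comes first.

second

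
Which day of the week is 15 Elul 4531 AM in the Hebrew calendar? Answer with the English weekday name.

In the proleptic Gregorian calendar this is 3 September 771 (JDN 2002907).
2002907 ≡ 4 (mod 7); counting from Monday = 0 gives Friday.

Friday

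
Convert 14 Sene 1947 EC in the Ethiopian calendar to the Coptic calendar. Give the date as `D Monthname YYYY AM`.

Both dates share Julian Day Number 2435280; in the Coptic calendar that is 14 Paoni 1671 AM.

14 Paoni 1671 AM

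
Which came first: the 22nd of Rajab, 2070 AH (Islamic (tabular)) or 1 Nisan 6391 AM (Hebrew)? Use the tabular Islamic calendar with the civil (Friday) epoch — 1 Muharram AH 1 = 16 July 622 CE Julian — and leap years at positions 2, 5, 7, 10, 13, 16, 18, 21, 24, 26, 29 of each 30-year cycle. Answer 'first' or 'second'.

first

First date → JDN 2681823; second date → JDN 2682097.
JDN 2681823 < JDN 2682097, so the first date is earlier.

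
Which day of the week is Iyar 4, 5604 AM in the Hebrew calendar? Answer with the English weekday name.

This is JDN 2394680 (23 April 1844 Gregorian).
2394680 ≡ 1 (mod 7); counting from Monday = 0 gives Tuesday.

Tuesday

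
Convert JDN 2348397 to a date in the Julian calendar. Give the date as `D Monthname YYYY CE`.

JDN 2348397 is 4 August 1717 in the Gregorian calendar.
In the Julian calendar that day is 24 July 1717 CE.

24 July 1717 CE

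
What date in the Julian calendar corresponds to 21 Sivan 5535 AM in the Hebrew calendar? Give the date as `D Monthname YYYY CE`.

8 June 1775 CE

The source date corresponds to 19 June 1775 in the Gregorian calendar (JDN 2369535).
That day falls on 8 June 1775 CE in the Julian calendar.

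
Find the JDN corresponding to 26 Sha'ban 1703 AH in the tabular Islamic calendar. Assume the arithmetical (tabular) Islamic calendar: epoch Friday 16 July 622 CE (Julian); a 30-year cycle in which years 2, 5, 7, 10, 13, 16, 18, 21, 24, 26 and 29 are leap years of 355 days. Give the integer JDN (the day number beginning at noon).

2551804

Equivalently 2 July 2274 (Gregorian).
JDN 2400001 is 17 November 1858 CE (Gregorian), MJD 0; the target day is +151803 days from there, so JDN = 2551804.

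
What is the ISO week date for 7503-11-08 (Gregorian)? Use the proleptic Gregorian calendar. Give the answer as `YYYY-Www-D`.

The weekday is Sunday (ISO weekday 7).
That Sunday belongs to ISO week 45 of ISO year 7503.

7503-W45-7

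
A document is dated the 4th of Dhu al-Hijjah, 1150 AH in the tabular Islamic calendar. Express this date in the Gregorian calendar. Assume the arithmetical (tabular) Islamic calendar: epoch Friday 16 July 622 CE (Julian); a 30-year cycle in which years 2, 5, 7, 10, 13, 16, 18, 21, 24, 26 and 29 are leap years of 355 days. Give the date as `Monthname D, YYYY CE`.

March 25, 1738 CE

Julian Day Number of the source date = 2355935.
Converting JDN 2355935 to the Gregorian calendar gives 25 March 1738 CE.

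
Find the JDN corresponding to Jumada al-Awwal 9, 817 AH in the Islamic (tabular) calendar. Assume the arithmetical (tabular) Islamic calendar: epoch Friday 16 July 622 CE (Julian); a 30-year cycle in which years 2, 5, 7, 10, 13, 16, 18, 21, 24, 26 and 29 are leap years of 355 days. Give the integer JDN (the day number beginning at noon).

2237729

Equivalently 5 August 1414 (proleptic Gregorian).
JDN 2400001 is 17 November 1858 CE (Gregorian), MJD 0; the target day is −162272 days from there, so JDN = 2237729.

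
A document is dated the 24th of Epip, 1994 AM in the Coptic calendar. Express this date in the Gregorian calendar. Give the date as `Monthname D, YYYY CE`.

August 2, 2278 CE

Both dates share Julian Day Number 2553296; in the Gregorian calendar that is 2 August 2278 CE.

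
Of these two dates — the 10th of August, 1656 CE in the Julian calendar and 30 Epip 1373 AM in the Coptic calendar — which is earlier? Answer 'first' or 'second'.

first

First date → JDN 2326134; second date → JDN 2326482.
JDN 2326134 < JDN 2326482, so the first date is earlier.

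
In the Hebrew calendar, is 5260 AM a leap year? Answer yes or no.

no

Hebrew year 5260 is year 16 of its 19-year Metonic cycle; leap years are at positions 3, 6, 8, 11, 14, 17, 19, so it is a common year (12 months).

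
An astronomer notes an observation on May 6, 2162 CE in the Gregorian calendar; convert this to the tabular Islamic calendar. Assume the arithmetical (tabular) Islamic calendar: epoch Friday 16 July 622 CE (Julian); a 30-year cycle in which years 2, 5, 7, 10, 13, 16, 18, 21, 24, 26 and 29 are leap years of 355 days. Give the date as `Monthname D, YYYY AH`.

Both dates share Julian Day Number 2510840; in the tabular Islamic calendar that is 21 Muharram 1588 AH.

Muharram 21, 1588 AH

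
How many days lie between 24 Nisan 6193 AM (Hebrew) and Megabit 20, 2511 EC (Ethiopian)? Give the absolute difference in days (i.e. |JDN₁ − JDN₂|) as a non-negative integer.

31398

JDN of the first date = 2609799.
JDN of the second date = 2641197.
|2641197 − 2609799| = 31398.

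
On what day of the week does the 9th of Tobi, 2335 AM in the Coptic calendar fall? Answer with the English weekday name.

Equivalently 22 January 2619 Gregorian, JDN 2677651.
2677651 ≡ 4 (mod 7); counting from Monday = 0 gives Friday.

Friday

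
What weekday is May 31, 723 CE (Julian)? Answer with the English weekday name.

Monday

Equivalently 4 June 723 Gregorian, JDN 1985284.
Since JDN mod 7 = 0 (0 = Monday), the day is Monday.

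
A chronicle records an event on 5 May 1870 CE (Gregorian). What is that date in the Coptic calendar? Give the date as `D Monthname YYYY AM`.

Julian Day Number of the source date = 2404188.
Converting JDN 2404188 to the Coptic calendar gives 28 Parmouti 1586 AM.

28 Parmouti 1586 AM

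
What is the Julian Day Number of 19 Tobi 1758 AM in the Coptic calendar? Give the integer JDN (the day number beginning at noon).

2466912

Equivalently 27 January 2042 (Gregorian).
JDN 2451545 is 1 January 2000 CE (Gregorian); the target day is +15367 days from there, so JDN = 2466912.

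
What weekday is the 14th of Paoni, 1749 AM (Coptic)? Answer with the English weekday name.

This is JDN 2463770 (21 June 2033 Gregorian).
2463770 ≡ 1 (mod 7); counting from Monday = 0 gives Tuesday.

Tuesday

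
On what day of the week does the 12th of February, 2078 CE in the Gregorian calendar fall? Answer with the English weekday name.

Saturday

JDN 2480077 mod 7 = 5, and JDN 0 was a Monday, so this is a Saturday.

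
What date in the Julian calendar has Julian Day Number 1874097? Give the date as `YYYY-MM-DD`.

0418-12-31

The proleptic Gregorian equivalent of JDN 1874097 is 1 January 419.
In the Julian calendar that day is 0418-12-31.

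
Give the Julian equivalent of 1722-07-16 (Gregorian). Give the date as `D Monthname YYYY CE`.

5 July 1722 CE

For dates in this range the Gregorian date is 11 days ahead of the Julian.
16 July 1722 Gregorian − 11 days → 5 July 1722 Julian.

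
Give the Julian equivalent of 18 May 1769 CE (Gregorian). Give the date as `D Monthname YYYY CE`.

7 May 1769 CE

At this point the Julian calendar is 11 days behind the Gregorian.
18 May 1769 Gregorian − 11 days → 7 May 1769 Julian.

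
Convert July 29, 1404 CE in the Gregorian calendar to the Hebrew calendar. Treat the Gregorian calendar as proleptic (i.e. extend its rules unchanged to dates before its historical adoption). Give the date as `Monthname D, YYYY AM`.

Both dates share Julian Day Number 2234070; in the Hebrew calendar that is 12 Av 5164 AM.

Av 12, 5164 AM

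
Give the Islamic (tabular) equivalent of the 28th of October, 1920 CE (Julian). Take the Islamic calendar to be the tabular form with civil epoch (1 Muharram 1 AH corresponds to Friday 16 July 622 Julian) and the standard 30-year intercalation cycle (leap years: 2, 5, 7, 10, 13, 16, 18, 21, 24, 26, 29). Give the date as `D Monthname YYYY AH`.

The source date corresponds to 10 November 1920 in the Gregorian calendar (JDN 2422639).
That day falls on 27 Safar 1339 AH in the tabular Islamic calendar.

27 Safar 1339 AH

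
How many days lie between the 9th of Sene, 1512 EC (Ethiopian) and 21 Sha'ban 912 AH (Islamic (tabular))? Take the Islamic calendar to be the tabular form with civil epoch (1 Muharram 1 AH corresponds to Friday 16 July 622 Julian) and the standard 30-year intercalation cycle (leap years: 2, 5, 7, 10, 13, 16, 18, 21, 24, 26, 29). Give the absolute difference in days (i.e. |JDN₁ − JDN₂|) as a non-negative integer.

4897

JDN of the first date = 2276392.
JDN of the second date = 2271495.
|2271495 − 2276392| = 4897.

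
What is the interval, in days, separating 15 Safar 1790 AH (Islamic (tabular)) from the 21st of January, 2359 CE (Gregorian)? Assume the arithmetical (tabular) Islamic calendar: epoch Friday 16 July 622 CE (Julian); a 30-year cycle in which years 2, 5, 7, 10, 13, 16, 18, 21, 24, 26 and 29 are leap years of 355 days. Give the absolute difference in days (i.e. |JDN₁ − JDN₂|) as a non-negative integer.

JDN of the first date = 2582446.
JDN of the second date = 2582687.
|2582687 − 2582446| = 241.

241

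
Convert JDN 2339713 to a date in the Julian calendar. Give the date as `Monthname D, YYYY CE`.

October 14, 1693 CE

The Gregorian equivalent of JDN 2339713 is 24 October 1693.
In the Julian calendar that day is October 14, 1693 CE.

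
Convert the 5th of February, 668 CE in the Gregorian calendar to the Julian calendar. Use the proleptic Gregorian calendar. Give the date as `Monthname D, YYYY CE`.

February 2, 668 CE

For dates in this range the Gregorian date is 3 days ahead of the Julian.
5 February 668 Gregorian − 3 days → 2 February 668 Julian.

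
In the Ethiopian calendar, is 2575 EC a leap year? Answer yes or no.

yes

2575 mod 4 = 3; in the Ethiopian calendar a year is leap when year mod 4 = 3, so it is a leap year.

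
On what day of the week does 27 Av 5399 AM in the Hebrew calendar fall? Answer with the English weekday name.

Equivalently 27 August 1639 Gregorian, JDN 2319931.
Since JDN mod 7 = 5 (0 = Monday), the day is Saturday.

Saturday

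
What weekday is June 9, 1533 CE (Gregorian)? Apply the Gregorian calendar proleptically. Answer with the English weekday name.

Since JDN mod 7 = 4 (0 = Monday), the day is Friday.

Friday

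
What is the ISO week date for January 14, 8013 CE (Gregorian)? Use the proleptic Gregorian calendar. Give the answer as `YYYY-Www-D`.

The weekday is Monday (ISO weekday 1).
That Monday belongs to ISO week 3 of ISO year 8013.

8013-W03-1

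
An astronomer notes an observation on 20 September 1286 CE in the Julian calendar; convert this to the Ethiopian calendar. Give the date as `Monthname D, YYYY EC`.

Meskerem 23, 1279 EC

Julian Day Number of the source date = 2191032.
Converting JDN 2191032 to the Ethiopian calendar gives 23 Meskerem 1279 EC.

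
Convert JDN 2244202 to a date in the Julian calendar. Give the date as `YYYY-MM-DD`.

The proleptic Gregorian equivalent of JDN 2244202 is 25 April 1432.
In the Julian calendar that day is 1432-04-16.

1432-04-16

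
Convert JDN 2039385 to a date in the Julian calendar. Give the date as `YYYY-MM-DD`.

JDN 2039385 is 18 July 871 in the proleptic Gregorian calendar.
In the Julian calendar that day is 0871-07-14.

0871-07-14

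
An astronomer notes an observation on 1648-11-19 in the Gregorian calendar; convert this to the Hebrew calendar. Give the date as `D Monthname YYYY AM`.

4 Kislev 5409 AM

Julian Day Number of the source date = 2323303.
Converting JDN 2323303 to the Hebrew calendar gives 4 Kislev 5409 AM.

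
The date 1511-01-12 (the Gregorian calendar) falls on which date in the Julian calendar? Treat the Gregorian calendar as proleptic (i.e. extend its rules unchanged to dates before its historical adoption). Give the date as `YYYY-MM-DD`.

The Julian–Gregorian offset here is 10 days (Julian trailing).
12 January 1511 Gregorian − 10 days → 2 January 1511 Julian.

1511-01-02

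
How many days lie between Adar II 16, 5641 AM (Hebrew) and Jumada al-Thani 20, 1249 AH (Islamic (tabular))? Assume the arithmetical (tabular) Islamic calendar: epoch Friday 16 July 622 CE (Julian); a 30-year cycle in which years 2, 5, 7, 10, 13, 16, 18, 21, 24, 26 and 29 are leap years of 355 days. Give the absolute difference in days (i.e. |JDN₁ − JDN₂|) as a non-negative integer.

JDN of the first date = 2408157.
JDN of the second date = 2390857.
|2390857 − 2408157| = 17300.

17300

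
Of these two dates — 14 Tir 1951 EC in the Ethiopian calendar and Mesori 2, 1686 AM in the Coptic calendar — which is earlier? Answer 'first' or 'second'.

first

Converting both to JDN: 2436591 vs 2440807; the smaller is the first.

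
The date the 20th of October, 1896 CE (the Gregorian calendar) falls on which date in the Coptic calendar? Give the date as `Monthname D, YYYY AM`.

Paopi 11, 1613 AM

Both dates share Julian Day Number 2413853; in the Coptic calendar that is 11 Paopi 1613 AM.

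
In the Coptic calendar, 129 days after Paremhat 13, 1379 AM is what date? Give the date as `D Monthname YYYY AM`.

22 Epip 1379 AM

Counting 129 days forward from JDN 2328536 reaches JDN 2328665, which is 22 Epip 1379 AM.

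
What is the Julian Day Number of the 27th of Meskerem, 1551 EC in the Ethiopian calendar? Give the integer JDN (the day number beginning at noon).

In the proleptic Gregorian calendar the same day is 4 October 1558.
JDN 2400001 is 17 November 1858 CE (Gregorian), MJD 0; the target day is −109617 days from there, so JDN = 2290384.

2290384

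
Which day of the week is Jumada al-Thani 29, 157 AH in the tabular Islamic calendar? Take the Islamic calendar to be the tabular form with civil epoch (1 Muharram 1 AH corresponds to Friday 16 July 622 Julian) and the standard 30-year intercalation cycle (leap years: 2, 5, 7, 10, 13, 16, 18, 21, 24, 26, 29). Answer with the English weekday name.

Monday

Equivalently 20 May 774 Gregorian, JDN 2003897.
JDN 2003897 mod 7 = 0, and JDN 0 was a Monday, so this is a Monday.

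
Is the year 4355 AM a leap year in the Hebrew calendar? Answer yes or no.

Hebrew year 4355 is year 4 of its 19-year Metonic cycle; leap years are at positions 3, 6, 8, 11, 14, 17, 19, so it is a common year (12 months).

no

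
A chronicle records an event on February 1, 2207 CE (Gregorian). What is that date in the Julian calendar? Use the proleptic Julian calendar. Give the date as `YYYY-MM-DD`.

The Julian–Gregorian offset here is 15 days (Julian trailing).
1 February 2207 Gregorian − 15 days → 17 January 2207 Julian.

2207-01-17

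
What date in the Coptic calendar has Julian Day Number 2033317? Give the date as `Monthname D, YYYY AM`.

JDN 2033317 is 6 December 854 in the proleptic Gregorian calendar.
In the Coptic calendar that day is Koiak 6, 571 AM.

Koiak 6, 571 AM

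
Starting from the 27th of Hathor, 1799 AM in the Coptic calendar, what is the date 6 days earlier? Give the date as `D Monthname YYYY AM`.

JDN of the 27th of Hathor, 1799 AM = 2481835.
2481835 − 6 = 2481829.
JDN 2481829 in the Coptic calendar is 21 Hathor 1799 AM.

21 Hathor 1799 AM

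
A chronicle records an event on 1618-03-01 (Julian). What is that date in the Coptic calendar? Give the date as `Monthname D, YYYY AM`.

The source date corresponds to 11 March 1618 in the Gregorian calendar (JDN 2312092).
That day falls on 5 Paremhat 1334 AM in the Coptic calendar.

Paremhat 5, 1334 AM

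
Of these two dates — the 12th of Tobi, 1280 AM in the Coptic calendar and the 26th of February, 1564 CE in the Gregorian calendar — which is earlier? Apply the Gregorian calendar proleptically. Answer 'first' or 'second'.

first

Converting both to JDN: 2292316 vs 2292355; the smaller is the first.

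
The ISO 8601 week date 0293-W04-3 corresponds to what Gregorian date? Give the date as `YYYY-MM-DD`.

0293-01-25

ISO week 1 of 293 is the week containing the first Thursday of 293.
Week 4, day 3 (Wednesday) lands on 0293-01-25.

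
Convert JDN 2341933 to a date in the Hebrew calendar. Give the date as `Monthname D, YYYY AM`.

The Gregorian equivalent of JDN 2341933 is 22 November 1699.
In the Hebrew calendar that day is Cheshvan 30, 5460 AM.

Cheshvan 30, 5460 AM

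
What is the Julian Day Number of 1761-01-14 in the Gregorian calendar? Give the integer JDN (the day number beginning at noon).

JDN 2400001 is 17 November 1858 CE (Gregorian), MJD 0; the target day is −35735 days from there, so JDN = 2364266.

2364266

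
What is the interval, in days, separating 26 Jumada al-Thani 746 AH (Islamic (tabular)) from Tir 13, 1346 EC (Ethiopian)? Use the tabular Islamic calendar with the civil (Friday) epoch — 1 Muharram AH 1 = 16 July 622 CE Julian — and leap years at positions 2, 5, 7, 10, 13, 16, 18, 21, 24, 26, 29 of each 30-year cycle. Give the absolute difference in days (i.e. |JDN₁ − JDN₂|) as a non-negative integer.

JDN of the first date = 2212616.
JDN of the second date = 2215614.
|2215614 − 2212616| = 2998.

2998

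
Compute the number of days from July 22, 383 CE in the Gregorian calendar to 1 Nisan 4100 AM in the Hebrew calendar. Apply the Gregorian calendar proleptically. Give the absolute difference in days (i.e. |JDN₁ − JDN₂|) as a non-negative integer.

15833

JDN of the first date = 1861150.
JDN of the second date = 1845317.
|1845317 − 1861150| = 15833.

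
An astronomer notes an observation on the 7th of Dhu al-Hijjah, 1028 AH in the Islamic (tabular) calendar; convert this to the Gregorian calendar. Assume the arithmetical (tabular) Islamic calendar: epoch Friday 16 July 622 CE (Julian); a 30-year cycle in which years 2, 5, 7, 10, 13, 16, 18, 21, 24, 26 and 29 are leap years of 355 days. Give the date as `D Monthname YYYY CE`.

15 November 1619 CE

Both dates share Julian Day Number 2312706; in the Gregorian calendar that is 15 November 1619 CE.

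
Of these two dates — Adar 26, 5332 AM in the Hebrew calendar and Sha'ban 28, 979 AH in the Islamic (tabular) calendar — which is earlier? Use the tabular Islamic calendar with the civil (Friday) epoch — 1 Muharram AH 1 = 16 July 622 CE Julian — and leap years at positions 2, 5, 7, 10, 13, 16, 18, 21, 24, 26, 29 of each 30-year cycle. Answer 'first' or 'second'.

second

The two dates have Julian Day Numbers 2295301 and 2295245 respectively.
Since 2295245 < 2295301, the second date comes first.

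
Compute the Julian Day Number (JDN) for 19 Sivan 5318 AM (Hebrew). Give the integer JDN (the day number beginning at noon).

2290273

In the proleptic Gregorian calendar the same day is 15 June 1558.
JDN 2451545 is 1 January 2000 CE (Gregorian); the target day is −161272 days from there, so JDN = 2290273.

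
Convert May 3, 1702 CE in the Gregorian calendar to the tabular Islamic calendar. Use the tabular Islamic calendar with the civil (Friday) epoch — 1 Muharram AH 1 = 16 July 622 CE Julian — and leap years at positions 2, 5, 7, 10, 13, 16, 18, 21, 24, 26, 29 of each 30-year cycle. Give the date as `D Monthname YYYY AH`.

Both dates share Julian Day Number 2342825; in the tabular Islamic calendar that is 5 Dhu al-Hijjah 1113 AH.

5 Dhu al-Hijjah 1113 AH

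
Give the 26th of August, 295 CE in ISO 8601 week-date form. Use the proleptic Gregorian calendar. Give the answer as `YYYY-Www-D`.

The weekday is Monday (ISO weekday 1).
That Monday belongs to ISO week 35 of ISO year 295.

0295-W35-1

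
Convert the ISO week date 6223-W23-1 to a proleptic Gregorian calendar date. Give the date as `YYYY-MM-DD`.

6223-06-02

ISO week 1 of 6223 is the week containing the first Thursday of 6223.
Week 23, day 1 (Monday) lands on 6223-06-02.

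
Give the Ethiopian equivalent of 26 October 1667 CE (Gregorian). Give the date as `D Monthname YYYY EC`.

Julian Day Number of the source date = 2330218.
Converting JDN 2330218 to the Ethiopian calendar gives 18 Tikimt 1660 EC.

18 Tikimt 1660 EC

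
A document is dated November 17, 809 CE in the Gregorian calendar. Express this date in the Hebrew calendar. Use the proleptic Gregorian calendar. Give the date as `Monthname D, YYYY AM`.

Kislev 2, 4570 AM

Julian Day Number of the source date = 2016862.
Converting JDN 2016862 to the Hebrew calendar gives 2 Kislev 4570 AM.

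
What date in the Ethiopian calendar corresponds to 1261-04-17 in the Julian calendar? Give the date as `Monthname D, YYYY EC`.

Julian Day Number of the source date = 2181745.
Converting JDN 2181745 to the Ethiopian calendar gives 22 Miyazya 1253 EC.

Miyazya 22, 1253 EC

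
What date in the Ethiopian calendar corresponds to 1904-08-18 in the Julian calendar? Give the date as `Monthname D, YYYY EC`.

Nehase 25, 1896 EC

Both dates share Julian Day Number 2416724; in the Ethiopian calendar that is 25 Nehase 1896 EC.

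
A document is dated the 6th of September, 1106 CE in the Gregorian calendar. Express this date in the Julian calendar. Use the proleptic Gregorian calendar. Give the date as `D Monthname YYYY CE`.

The Julian–Gregorian offset here is 7 days (Julian trailing).
6 September 1106 Gregorian − 7 days → 30 August 1106 Julian.

30 August 1106 CE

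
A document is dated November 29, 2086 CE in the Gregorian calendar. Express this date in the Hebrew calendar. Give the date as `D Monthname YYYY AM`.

23 Kislev 5847 AM

Both dates share Julian Day Number 2483289; in the Hebrew calendar that is 23 Kislev 5847 AM.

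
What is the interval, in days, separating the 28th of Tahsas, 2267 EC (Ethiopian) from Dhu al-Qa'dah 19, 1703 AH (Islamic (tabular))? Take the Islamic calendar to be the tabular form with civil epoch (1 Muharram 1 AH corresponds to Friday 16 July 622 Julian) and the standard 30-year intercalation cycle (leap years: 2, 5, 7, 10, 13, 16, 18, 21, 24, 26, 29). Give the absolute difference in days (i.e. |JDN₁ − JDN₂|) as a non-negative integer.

JDN of the first date = 2551994.
JDN of the second date = 2551885.
|2551885 − 2551994| = 109.

109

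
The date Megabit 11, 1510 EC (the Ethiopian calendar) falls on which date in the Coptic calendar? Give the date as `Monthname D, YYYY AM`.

Paremhat 11, 1234 AM

The source date corresponds to 17 March 1518 in the proleptic Gregorian calendar (JDN 2275573).
That day falls on 11 Paremhat 1234 AM in the Coptic calendar.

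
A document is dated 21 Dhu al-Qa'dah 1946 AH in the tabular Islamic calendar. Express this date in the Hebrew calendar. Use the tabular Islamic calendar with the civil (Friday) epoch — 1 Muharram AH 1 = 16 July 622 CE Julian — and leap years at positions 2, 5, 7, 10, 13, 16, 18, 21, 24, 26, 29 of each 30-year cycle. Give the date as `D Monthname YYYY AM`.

Both dates share Julian Day Number 2637998; in the Hebrew calendar that is 20 Sivan 6270 AM.

20 Sivan 6270 AM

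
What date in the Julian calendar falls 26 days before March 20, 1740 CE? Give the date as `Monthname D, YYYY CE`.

JDN of March 20, 1740 CE = 2356672.
2356672 − 26 = 2356646.
JDN 2356646 in the Julian calendar is February 23, 1740 CE.

February 23, 1740 CE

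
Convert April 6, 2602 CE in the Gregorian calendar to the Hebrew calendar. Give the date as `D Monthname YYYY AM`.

Both dates share Julian Day Number 2671516; in the Hebrew calendar that is 22 Nisan 6362 AM.

22 Nisan 6362 AM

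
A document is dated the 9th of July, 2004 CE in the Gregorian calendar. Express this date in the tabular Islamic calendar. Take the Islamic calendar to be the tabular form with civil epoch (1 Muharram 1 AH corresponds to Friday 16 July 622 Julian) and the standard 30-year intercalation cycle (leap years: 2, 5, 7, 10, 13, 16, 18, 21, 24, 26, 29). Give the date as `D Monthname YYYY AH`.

Both dates share Julian Day Number 2453196; in the tabular Islamic calendar that is 21 Jumada al-Awwal 1425 AH.

21 Jumada al-Awwal 1425 AH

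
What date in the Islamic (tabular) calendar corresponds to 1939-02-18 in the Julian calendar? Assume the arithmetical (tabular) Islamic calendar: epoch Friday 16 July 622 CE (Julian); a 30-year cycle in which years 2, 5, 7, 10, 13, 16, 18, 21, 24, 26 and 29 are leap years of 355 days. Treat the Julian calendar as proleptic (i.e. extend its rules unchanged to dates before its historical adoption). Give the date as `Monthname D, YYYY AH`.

Julian Day Number of the source date = 2429326.
Converting JDN 2429326 to the tabular Islamic calendar gives 11 Muharram 1358 AH.

Muharram 11, 1358 AH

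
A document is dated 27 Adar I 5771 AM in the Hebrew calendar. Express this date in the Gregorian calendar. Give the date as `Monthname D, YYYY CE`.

Julian Day Number of the source date = 2455624.
Converting JDN 2455624 to the Gregorian calendar gives 3 March 2011 CE.

March 3, 2011 CE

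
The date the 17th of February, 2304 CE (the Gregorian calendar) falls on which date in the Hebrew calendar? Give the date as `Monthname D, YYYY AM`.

Adar I 10, 6064 AM

Julian Day Number of the source date = 2562625.
Converting JDN 2562625 to the Hebrew calendar gives 10 Adar I 6064 AM.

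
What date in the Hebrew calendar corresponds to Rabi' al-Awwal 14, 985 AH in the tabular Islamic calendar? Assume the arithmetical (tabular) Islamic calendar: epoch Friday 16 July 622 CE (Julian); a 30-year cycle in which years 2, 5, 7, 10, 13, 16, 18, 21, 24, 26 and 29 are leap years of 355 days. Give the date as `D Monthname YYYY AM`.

Julian Day Number of the source date = 2297209.
Converting JDN 2297209 to the Hebrew calendar gives 16 Sivan 5337 AM.

16 Sivan 5337 AM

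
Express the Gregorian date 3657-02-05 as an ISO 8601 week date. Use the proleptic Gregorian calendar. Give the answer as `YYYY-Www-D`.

3657-W06-1

The weekday is Monday (ISO weekday 1).
That Monday belongs to ISO week 6 of ISO year 3657.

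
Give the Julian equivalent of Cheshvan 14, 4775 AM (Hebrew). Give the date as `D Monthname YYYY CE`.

The source date corresponds to 16 October 1014 in the proleptic Gregorian calendar (JDN 2091704).
That day falls on 10 October 1014 CE in the Julian calendar.

10 October 1014 CE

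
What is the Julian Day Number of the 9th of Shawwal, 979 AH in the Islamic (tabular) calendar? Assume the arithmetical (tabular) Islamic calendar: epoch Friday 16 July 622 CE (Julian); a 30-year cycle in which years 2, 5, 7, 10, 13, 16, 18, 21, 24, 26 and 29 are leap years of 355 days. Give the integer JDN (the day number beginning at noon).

Equivalently 5 March 1572 (proleptic Gregorian).
JDN 2451545 is 1 January 2000 CE (Gregorian); the target day is −156260 days from there, so JDN = 2295285.

2295285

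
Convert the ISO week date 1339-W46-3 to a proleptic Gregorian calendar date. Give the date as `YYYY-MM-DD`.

ISO week 1 of 1339 is the week containing the first Thursday of 1339.
Week 46, day 3 (Wednesday) lands on 1339-11-11.

1339-11-11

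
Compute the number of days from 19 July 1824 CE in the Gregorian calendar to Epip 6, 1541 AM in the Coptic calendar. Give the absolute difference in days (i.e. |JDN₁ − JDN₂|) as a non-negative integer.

First date → JDN 2387462; second date → JDN 2387820.
The interval is |2387462 − 2387820| = 358 days.

358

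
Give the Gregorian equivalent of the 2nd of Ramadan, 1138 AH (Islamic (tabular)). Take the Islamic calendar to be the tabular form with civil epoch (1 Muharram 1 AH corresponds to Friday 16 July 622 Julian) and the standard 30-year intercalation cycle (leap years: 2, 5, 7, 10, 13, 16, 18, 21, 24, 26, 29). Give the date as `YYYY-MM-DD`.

1726-05-04

Julian Day Number of the source date = 2351592.
Converting JDN 2351592 to the Gregorian calendar gives 4 May 1726 CE.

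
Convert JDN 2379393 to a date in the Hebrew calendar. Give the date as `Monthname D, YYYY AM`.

The Gregorian equivalent of JDN 2379393 is 16 June 1802.
In the Hebrew calendar that day is Sivan 16, 5562 AM.

Sivan 16, 5562 AM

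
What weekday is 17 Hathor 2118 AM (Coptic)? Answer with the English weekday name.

This is JDN 2598340 (29 November 2401 Gregorian).
JDN 2598340 mod 7 = 3, and JDN 0 was a Monday, so this is a Thursday.

Thursday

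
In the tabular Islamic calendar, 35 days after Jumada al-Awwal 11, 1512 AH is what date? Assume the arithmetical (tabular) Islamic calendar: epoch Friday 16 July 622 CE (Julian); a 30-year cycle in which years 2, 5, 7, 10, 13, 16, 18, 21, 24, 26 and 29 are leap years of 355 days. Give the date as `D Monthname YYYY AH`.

Counting 35 days forward from JDN 2484016 reaches JDN 2484051, which is 16 Jumada al-Thani 1512 AH.

16 Jumada al-Thani 1512 AH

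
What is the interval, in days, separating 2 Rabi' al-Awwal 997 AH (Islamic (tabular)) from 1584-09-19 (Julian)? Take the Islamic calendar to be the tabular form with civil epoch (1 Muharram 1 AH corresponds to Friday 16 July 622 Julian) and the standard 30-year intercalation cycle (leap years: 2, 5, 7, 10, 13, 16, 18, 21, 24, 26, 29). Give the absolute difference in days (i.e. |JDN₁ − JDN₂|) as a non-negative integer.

1573

First date → JDN 2301449; second date → JDN 2299876.
The interval is |2301449 − 2299876| = 1573 days.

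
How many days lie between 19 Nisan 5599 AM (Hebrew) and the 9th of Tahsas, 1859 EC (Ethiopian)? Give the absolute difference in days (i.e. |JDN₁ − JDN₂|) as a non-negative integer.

JDN of the first date = 2392833.
JDN of the second date = 2402953.
|2402953 − 2392833| = 10120.

10120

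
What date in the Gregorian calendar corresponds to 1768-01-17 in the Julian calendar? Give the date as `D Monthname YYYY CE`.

28 January 1768 CE

For dates in this range the Gregorian date is 11 days ahead of the Julian.
17 January 1768 Julian + 11 days → 28 January 1768 Gregorian.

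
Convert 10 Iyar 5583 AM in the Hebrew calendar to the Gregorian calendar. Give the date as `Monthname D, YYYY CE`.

April 21, 1823 CE

Julian Day Number of the source date = 2387007.
Converting JDN 2387007 to the Gregorian calendar gives 21 April 1823 CE.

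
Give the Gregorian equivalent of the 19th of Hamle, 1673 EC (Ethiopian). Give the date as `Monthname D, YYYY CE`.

July 23, 1681 CE

Both dates share Julian Day Number 2335237; in the Gregorian calendar that is 23 July 1681 CE.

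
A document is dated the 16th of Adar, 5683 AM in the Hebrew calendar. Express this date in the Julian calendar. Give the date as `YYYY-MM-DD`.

1923-02-19

The source date corresponds to 4 March 1923 in the Gregorian calendar (JDN 2423483).
That day falls on 19 February 1923 CE in the Julian calendar.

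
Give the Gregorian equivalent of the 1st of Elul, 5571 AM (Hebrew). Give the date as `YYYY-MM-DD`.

1811-08-21

Julian Day Number of the source date = 2382746.
Converting JDN 2382746 to the Gregorian calendar gives 21 August 1811 CE.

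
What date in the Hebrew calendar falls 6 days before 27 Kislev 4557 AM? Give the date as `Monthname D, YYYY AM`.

Kislev 21, 4557 AM

JDN of 27 Kislev 4557 AM = 2012133.
2012133 − 6 = 2012127.
JDN 2012127 in the Hebrew calendar is Kislev 21, 4557 AM.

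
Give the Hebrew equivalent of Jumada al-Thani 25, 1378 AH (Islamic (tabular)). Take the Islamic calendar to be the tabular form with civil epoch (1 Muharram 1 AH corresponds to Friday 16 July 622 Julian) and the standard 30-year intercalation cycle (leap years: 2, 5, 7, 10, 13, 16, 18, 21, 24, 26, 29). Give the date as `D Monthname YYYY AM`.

26 Tevet 5719 AM

Both dates share Julian Day Number 2436575; in the Hebrew calendar that is 26 Tevet 5719 AM.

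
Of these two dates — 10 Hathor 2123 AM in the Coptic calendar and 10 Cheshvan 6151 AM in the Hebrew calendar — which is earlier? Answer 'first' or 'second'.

First date → JDN 2600159; second date → JDN 2594282.
JDN 2594282 < JDN 2600159, so the second date is earlier.

second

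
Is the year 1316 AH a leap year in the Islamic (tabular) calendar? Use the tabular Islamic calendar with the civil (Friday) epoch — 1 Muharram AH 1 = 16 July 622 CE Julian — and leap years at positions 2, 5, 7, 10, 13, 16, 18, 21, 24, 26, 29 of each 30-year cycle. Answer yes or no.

Year 1316 AH is year 26 of its 30-year cycle; leap positions are 2, 5, 7, 10, 13, 16, 18, 21, 24, 26, 29, so it is a leap year (355 days).

yes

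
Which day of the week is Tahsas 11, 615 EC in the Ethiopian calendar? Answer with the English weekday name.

Tuesday

This is JDN 1948584 (10 December 622 Gregorian).
JDN 1948584 mod 7 = 1, and JDN 0 was a Monday, so this is a Tuesday.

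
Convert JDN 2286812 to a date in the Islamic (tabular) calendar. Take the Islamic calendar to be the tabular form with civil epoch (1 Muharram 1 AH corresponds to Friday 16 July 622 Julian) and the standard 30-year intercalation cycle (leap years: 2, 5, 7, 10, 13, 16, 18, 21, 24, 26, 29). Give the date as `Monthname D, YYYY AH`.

JDN 2286812 is 23 December 1548 in the proleptic Gregorian calendar.
In the tabular Islamic calendar that day is Dhu al-Qa'dah 12, 955 AH.

Dhu al-Qa'dah 12, 955 AH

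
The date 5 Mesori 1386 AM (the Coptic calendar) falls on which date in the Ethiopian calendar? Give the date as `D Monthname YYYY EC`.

The source date corresponds to 8 August 1670 in the Gregorian calendar (JDN 2331235).
That day falls on 5 Nehase 1662 EC in the Ethiopian calendar.

5 Nehase 1662 EC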